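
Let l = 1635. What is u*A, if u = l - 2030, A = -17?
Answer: 6715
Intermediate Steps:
u = -395 (u = 1635 - 2030 = -395)
u*A = -395*(-17) = 6715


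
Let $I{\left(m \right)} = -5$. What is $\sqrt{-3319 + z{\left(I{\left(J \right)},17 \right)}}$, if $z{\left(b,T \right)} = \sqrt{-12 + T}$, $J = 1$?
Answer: $\sqrt{-3319 + \sqrt{5}} \approx 57.591 i$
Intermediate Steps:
$\sqrt{-3319 + z{\left(I{\left(J \right)},17 \right)}} = \sqrt{-3319 + \sqrt{-12 + 17}} = \sqrt{-3319 + \sqrt{5}}$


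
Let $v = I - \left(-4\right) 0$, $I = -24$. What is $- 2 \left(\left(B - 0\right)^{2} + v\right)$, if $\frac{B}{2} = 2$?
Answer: $16$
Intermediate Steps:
$v = -24$ ($v = -24 - \left(-4\right) 0 = -24 - 0 = -24 + 0 = -24$)
$B = 4$ ($B = 2 \cdot 2 = 4$)
$- 2 \left(\left(B - 0\right)^{2} + v\right) = - 2 \left(\left(4 - 0\right)^{2} - 24\right) = - 2 \left(\left(4 + \left(-1 + 1\right)\right)^{2} - 24\right) = - 2 \left(\left(4 + 0\right)^{2} - 24\right) = - 2 \left(4^{2} - 24\right) = - 2 \left(16 - 24\right) = \left(-2\right) \left(-8\right) = 16$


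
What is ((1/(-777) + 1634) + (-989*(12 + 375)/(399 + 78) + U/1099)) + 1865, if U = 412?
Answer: 17437083355/6465417 ≈ 2697.0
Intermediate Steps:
((1/(-777) + 1634) + (-989*(12 + 375)/(399 + 78) + U/1099)) + 1865 = ((1/(-777) + 1634) + (-989*(12 + 375)/(399 + 78) + 412/1099)) + 1865 = ((-1/777 + 1634) + (-989/(477/387) + 412*(1/1099))) + 1865 = (1269617/777 + (-989/(477*(1/387)) + 412/1099)) + 1865 = (1269617/777 + (-989/53/43 + 412/1099)) + 1865 = (1269617/777 + (-989*43/53 + 412/1099)) + 1865 = (1269617/777 + (-42527/53 + 412/1099)) + 1865 = (1269617/777 - 46715337/58247) + 1865 = 5379080650/6465417 + 1865 = 17437083355/6465417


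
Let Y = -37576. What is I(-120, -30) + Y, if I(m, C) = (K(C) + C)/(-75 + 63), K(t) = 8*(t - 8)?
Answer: -225289/6 ≈ -37548.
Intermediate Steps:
K(t) = -64 + 8*t (K(t) = 8*(-8 + t) = -64 + 8*t)
I(m, C) = 16/3 - 3*C/4 (I(m, C) = ((-64 + 8*C) + C)/(-75 + 63) = (-64 + 9*C)/(-12) = (-64 + 9*C)*(-1/12) = 16/3 - 3*C/4)
I(-120, -30) + Y = (16/3 - ¾*(-30)) - 37576 = (16/3 + 45/2) - 37576 = 167/6 - 37576 = -225289/6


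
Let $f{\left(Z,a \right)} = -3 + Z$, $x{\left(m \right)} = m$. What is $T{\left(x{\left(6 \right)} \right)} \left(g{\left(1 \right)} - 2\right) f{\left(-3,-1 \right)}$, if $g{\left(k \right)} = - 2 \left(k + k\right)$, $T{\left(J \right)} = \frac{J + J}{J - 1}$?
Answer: $\frac{432}{5} \approx 86.4$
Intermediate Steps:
$T{\left(J \right)} = \frac{2 J}{-1 + J}$
$g{\left(k \right)} = - 4 k$ ($g{\left(k \right)} = - 2 \cdot 2 k = - 4 k$)
$T{\left(x{\left(6 \right)} \right)} \left(g{\left(1 \right)} - 2\right) f{\left(-3,-1 \right)} = 2 \cdot 6 \frac{1}{-1 + 6} \left(\left(-4\right) 1 - 2\right) \left(-3 - 3\right) = 2 \cdot 6 \cdot \frac{1}{5} \left(-4 - 2\right) \left(-6\right) = 2 \cdot 6 \cdot \frac{1}{5} \left(-6\right) \left(-6\right) = \frac{12}{5} \left(-6\right) \left(-6\right) = \left(- \frac{72}{5}\right) \left(-6\right) = \frac{432}{5}$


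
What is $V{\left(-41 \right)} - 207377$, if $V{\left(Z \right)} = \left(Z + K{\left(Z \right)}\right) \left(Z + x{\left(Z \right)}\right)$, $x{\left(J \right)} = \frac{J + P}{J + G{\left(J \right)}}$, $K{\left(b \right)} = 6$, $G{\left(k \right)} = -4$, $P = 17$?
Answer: $- \frac{617882}{3} \approx -2.0596 \cdot 10^{5}$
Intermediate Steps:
$x{\left(J \right)} = \frac{17 + J}{-4 + J}$ ($x{\left(J \right)} = \frac{J + 17}{J - 4} = \frac{17 + J}{-4 + J}$)
$V{\left(Z \right)} = \left(6 + Z\right) \left(Z + \frac{17 + Z}{-4 + Z}\right)$ ($V{\left(Z \right)} = \left(Z + 6\right) \left(Z + \frac{17 + Z}{-4 + Z}\right) = \left(6 + Z\right) \left(Z + \frac{17 + Z}{-4 + Z}\right)$)
$V{\left(-41 \right)} - 207377 = \frac{102 + \left(-41\right)^{3} - -41 + 3 \left(-41\right)^{2}}{-4 - 41} - 207377 = \frac{102 - 68921 + 41 + 3 \cdot 1681}{-45} - 207377 = - \frac{102 - 68921 + 41 + 5043}{45} - 207377 = \left(- \frac{1}{45}\right) \left(-63735\right) - 207377 = \frac{4249}{3} - 207377 = - \frac{617882}{3}$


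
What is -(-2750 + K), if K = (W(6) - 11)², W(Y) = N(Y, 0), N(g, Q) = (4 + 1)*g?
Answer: 2389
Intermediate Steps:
N(g, Q) = 5*g
W(Y) = 5*Y
K = 361 (K = (5*6 - 11)² = (30 - 11)² = 19² = 361)
-(-2750 + K) = -(-2750 + 361) = -1*(-2389) = 2389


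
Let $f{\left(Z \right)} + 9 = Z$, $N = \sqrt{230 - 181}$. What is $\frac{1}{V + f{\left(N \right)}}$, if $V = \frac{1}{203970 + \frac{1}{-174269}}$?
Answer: $- \frac{35545647929}{71091121589} \approx -0.5$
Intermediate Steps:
$N = 7$ ($N = \sqrt{49} = 7$)
$f{\left(Z \right)} = -9 + Z$
$V = \frac{174269}{35545647929}$ ($V = \frac{1}{203970 - \frac{1}{174269}} = \frac{1}{\frac{35545647929}{174269}} = \frac{174269}{35545647929} \approx 4.9027 \cdot 10^{-6}$)
$\frac{1}{V + f{\left(N \right)}} = \frac{1}{\frac{174269}{35545647929} + \left(-9 + 7\right)} = \frac{1}{\frac{174269}{35545647929} - 2} = \frac{1}{- \frac{71091121589}{35545647929}} = - \frac{35545647929}{71091121589}$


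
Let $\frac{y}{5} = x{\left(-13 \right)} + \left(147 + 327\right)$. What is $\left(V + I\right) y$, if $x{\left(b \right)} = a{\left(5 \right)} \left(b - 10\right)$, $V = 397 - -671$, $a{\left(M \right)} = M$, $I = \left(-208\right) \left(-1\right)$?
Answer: $2290420$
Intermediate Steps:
$I = 208$
$V = 1068$ ($V = 397 + 671 = 1068$)
$x{\left(b \right)} = -50 + 5 b$ ($x{\left(b \right)} = 5 \left(b - 10\right) = 5 \left(-10 + b\right) = -50 + 5 b$)
$y = 1795$ ($y = 5 \left(\left(-50 + 5 \left(-13\right)\right) + \left(147 + 327\right)\right) = 5 \left(\left(-50 - 65\right) + 474\right) = 5 \left(-115 + 474\right) = 5 \cdot 359 = 1795$)
$\left(V + I\right) y = \left(1068 + 208\right) 1795 = 1276 \cdot 1795 = 2290420$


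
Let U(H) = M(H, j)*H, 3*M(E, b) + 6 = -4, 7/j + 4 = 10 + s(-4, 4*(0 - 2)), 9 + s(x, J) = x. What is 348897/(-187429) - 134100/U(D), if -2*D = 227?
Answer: -15159736959/42546383 ≈ -356.31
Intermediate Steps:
s(x, J) = -9 + x
j = -1 (j = 7/(-4 + (10 + (-9 - 4))) = 7/(-4 + (10 - 13)) = 7/(-4 - 3) = 7/(-7) = 7*(-⅐) = -1)
M(E, b) = -10/3 (M(E, b) = -2 + (⅓)*(-4) = -2 - 4/3 = -10/3)
D = -227/2 (D = -½*227 = -227/2 ≈ -113.50)
U(H) = -10*H/3
348897/(-187429) - 134100/U(D) = 348897/(-187429) - 134100/((-10/3*(-227/2))) = 348897*(-1/187429) - 134100/1135/3 = -348897/187429 - 134100*3/1135 = -348897/187429 - 80460/227 = -15159736959/42546383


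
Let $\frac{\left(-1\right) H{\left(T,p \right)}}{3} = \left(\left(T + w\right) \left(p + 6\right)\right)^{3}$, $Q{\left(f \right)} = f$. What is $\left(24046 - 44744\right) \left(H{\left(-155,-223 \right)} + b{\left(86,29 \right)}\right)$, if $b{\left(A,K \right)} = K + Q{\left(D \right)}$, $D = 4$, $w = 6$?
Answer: $2098880168618994444$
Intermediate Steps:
$b{\left(A,K \right)} = 4 + K$ ($b{\left(A,K \right)} = K + 4 = 4 + K$)
$H{\left(T,p \right)} = - 3 \left(6 + T\right)^{3} \left(6 + p\right)^{3}$ ($H{\left(T,p \right)} = - 3 \left(\left(T + 6\right) \left(p + 6\right)\right)^{3} = - 3 \left(\left(6 + T\right) \left(6 + p\right)\right)^{3} = - 3 \left(6 + T\right)^{3} \left(6 + p\right)^{3}$)
$\left(24046 - 44744\right) \left(H{\left(-155,-223 \right)} + b{\left(86,29 \right)}\right) = \left(24046 - 44744\right) \left(- 3 \left(6 - 155\right)^{3} \left(6 - 223\right)^{3} + \left(4 + 29\right)\right) = - 20698 \left(- 3 \left(-149\right)^{3} \left(-217\right)^{3} + 33\right) = - 20698 \left(\left(-3\right) \left(-3307949\right) \left(-10218313\right) + 33\right) = - 20698 \left(-101404974810111 + 33\right) = \left(-20698\right) \left(-101404974810078\right) = 2098880168618994444$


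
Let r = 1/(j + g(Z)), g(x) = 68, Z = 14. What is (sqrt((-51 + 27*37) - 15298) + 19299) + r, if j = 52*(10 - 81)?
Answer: 69939575/3624 + 5*I*sqrt(574) ≈ 19299.0 + 119.79*I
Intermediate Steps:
j = -3692 (j = 52*(-71) = -3692)
r = -1/3624 (r = 1/(-3692 + 68) = 1/(-3624) = -1/3624 ≈ -0.00027594)
(sqrt((-51 + 27*37) - 15298) + 19299) + r = (sqrt((-51 + 27*37) - 15298) + 19299) - 1/3624 = (sqrt((-51 + 999) - 15298) + 19299) - 1/3624 = (sqrt(948 - 15298) + 19299) - 1/3624 = (sqrt(-14350) + 19299) - 1/3624 = (5*I*sqrt(574) + 19299) - 1/3624 = (19299 + 5*I*sqrt(574)) - 1/3624 = 69939575/3624 + 5*I*sqrt(574)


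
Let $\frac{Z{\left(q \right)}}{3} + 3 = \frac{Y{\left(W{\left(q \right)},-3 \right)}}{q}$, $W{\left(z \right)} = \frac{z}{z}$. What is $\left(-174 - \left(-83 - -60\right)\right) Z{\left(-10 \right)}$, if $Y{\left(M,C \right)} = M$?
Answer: $\frac{14043}{10} \approx 1404.3$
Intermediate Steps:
$W{\left(z \right)} = 1$
$Z{\left(q \right)} = -9 + \frac{3}{q}$ ($Z{\left(q \right)} = -9 + 3 \cdot 1 \frac{1}{q} = -9 + \frac{3}{q}$)
$\left(-174 - \left(-83 - -60\right)\right) Z{\left(-10 \right)} = \left(-174 - \left(-83 - -60\right)\right) \left(-9 + \frac{3}{-10}\right) = \left(-174 - \left(-83 + 60\right)\right) \left(-9 + 3 \left(- \frac{1}{10}\right)\right) = \left(-174 - -23\right) \left(-9 - \frac{3}{10}\right) = \left(-174 + 23\right) \left(- \frac{93}{10}\right) = \left(-151\right) \left(- \frac{93}{10}\right) = \frac{14043}{10}$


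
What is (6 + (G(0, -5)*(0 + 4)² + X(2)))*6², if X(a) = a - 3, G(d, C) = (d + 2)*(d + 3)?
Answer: 3636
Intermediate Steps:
G(d, C) = (2 + d)*(3 + d)
X(a) = -3 + a
(6 + (G(0, -5)*(0 + 4)² + X(2)))*6² = (6 + ((6 + 0² + 5*0)*(0 + 4)² + (-3 + 2)))*6² = (6 + ((6 + 0 + 0)*4² - 1))*36 = (6 + (6*16 - 1))*36 = (6 + (96 - 1))*36 = (6 + 95)*36 = 101*36 = 3636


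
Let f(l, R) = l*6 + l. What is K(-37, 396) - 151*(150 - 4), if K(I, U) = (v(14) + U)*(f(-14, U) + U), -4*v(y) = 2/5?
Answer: 479661/5 ≈ 95932.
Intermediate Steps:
f(l, R) = 7*l (f(l, R) = 6*l + l = 7*l)
v(y) = -⅒ (v(y) = -1/(2*5) = -¼*⅖ = -⅒)
K(I, U) = (-98 + U)*(-⅒ + U) (K(I, U) = (-⅒ + U)*(7*(-14) + U) = (-⅒ + U)*(-98 + U) = (-98 + U)*(-⅒ + U))
K(-37, 396) - 151*(150 - 4) = (49/5 + 396² - 981/10*396) - 151*(150 - 4) = (49/5 + 156816 - 194238/5) - 151*146 = 589891/5 - 22046 = 479661/5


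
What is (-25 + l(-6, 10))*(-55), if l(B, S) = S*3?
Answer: -275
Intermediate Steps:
l(B, S) = 3*S
(-25 + l(-6, 10))*(-55) = (-25 + 3*10)*(-55) = (-25 + 30)*(-55) = 5*(-55) = -275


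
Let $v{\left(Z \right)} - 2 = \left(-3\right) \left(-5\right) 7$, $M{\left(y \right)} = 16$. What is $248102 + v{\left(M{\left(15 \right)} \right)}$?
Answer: $248209$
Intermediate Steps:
$v{\left(Z \right)} = 107$ ($v{\left(Z \right)} = 2 + \left(-3\right) \left(-5\right) 7 = 2 + 15 \cdot 7 = 2 + 105 = 107$)
$248102 + v{\left(M{\left(15 \right)} \right)} = 248102 + 107 = 248209$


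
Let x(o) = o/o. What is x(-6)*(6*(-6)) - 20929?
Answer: -20965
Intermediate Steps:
x(o) = 1
x(-6)*(6*(-6)) - 20929 = 1*(6*(-6)) - 20929 = 1*(-36) - 20929 = -36 - 20929 = -20965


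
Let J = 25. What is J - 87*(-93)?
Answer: 8116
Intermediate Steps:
J - 87*(-93) = 25 - 87*(-93) = 25 + 8091 = 8116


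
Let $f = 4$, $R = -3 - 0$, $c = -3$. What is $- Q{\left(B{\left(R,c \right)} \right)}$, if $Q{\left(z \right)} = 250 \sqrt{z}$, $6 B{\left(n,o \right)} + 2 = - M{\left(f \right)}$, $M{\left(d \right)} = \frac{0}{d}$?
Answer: $- \frac{250 i \sqrt{3}}{3} \approx - 144.34 i$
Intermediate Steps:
$R = -3$ ($R = -3 + 0 = -3$)
$M{\left(d \right)} = 0$
$B{\left(n,o \right)} = - \frac{1}{3}$ ($B{\left(n,o \right)} = - \frac{1}{3} + \frac{\left(-1\right) 0}{6} = - \frac{1}{3} + \frac{1}{6} \cdot 0 = - \frac{1}{3} + 0 = - \frac{1}{3}$)
$- Q{\left(B{\left(R,c \right)} \right)} = - 250 \sqrt{- \frac{1}{3}} = - 250 \frac{i \sqrt{3}}{3} = - \frac{250 i \sqrt{3}}{3}$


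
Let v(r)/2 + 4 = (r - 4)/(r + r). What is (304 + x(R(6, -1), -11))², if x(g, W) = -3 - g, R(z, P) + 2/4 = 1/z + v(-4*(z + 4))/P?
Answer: 78021889/900 ≈ 86691.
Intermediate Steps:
v(r) = -8 + (-4 + r)/r (v(r) = -8 + 2*((r - 4)/(r + r)) = -8 + 2*((-4 + r)/((2*r))) = -8 + 2*((-4 + r)*(1/(2*r))) = -8 + 2*((-4 + r)/(2*r)) = -8 + (-4 + r)/r)
R(z, P) = -½ + 1/z + (-7 - 4/(-16 - 4*z))/P (R(z, P) = -½ + (1/z + (-7 - 4*(-1/(4*(z + 4))))/P) = -½ + (1/z + (-7 - 4*(-1/(4*(4 + z))))/P) = -½ + (1/z + (-7 - 4/(-16 - 4*z))/P) = -½ + 1/z + (-7 - 4/(-16 - 4*z))/P)
(304 + x(R(6, -1), -11))² = (304 + (-3 - (-½ + 1/6 - 1*(7 - 4/(16 + 4*6))/(-1))))² = (304 + (-3 - (-½ + ⅙ - 1*(-1)*(7 - 4/(16 + 24)))))² = (304 + (-3 - (-½ + ⅙ - 1*(-1)*(7 - 4/40))))² = (304 + (-3 - (-½ + ⅙ - 1*(-1)*(7 - 4*1/40))))² = (304 + (-3 - (-½ + ⅙ - 1*(-1)*(7 - ⅒))))² = (304 + (-3 - (-½ + ⅙ - 1*(-1)*69/10)))² = (304 + (-3 - (-½ + ⅙ + 69/10)))² = (304 + (-3 - 1*197/30))² = (304 + (-3 - 197/30))² = (304 - 287/30)² = (8833/30)² = 78021889/900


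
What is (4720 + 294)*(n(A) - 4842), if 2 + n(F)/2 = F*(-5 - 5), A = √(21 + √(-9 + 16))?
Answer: -24297844 - 100280*√(21 + √7) ≈ -2.4785e+7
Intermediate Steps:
A = √(21 + √7) ≈ 4.8627
n(F) = -4 - 20*F (n(F) = -4 + 2*(F*(-5 - 5)) = -4 + 2*(F*(-10)) = -4 + 2*(-10*F) = -4 - 20*F)
(4720 + 294)*(n(A) - 4842) = (4720 + 294)*((-4 - 20*√(21 + √7)) - 4842) = 5014*(-4846 - 20*√(21 + √7)) = -24297844 - 100280*√(21 + √7)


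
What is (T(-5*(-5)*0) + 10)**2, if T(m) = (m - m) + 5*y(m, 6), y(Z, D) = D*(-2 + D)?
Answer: 16900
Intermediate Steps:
T(m) = 120 (T(m) = (m - m) + 5*(6*(-2 + 6)) = 0 + 5*(6*4) = 0 + 5*24 = 0 + 120 = 120)
(T(-5*(-5)*0) + 10)**2 = (120 + 10)**2 = 130**2 = 16900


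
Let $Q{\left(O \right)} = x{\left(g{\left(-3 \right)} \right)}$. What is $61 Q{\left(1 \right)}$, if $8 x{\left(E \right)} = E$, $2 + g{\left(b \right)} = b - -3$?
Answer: $- \frac{61}{4} \approx -15.25$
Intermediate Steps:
$g{\left(b \right)} = 1 + b$ ($g{\left(b \right)} = -2 + \left(b - -3\right) = -2 + \left(b + 3\right) = -2 + \left(3 + b\right) = 1 + b$)
$x{\left(E \right)} = \frac{E}{8}$
$Q{\left(O \right)} = - \frac{1}{4}$ ($Q{\left(O \right)} = \frac{1 - 3}{8} = \frac{1}{8} \left(-2\right) = - \frac{1}{4}$)
$61 Q{\left(1 \right)} = 61 \left(- \frac{1}{4}\right) = - \frac{61}{4}$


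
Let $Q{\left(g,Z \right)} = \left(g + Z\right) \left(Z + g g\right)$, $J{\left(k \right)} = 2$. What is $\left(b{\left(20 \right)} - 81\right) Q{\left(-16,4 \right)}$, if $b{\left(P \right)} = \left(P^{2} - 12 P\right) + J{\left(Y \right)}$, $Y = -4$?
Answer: $-252720$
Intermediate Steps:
$b{\left(P \right)} = 2 + P^{2} - 12 P$ ($b{\left(P \right)} = \left(P^{2} - 12 P\right) + 2 = 2 + P^{2} - 12 P$)
$Q{\left(g,Z \right)} = \left(Z + g\right) \left(Z + g^{2}\right)$
$\left(b{\left(20 \right)} - 81\right) Q{\left(-16,4 \right)} = \left(\left(2 + 20^{2} - 240\right) - 81\right) \left(4^{2} + \left(-16\right)^{3} + 4 \left(-16\right) + 4 \left(-16\right)^{2}\right) = \left(\left(2 + 400 - 240\right) - 81\right) \left(16 - 4096 - 64 + 4 \cdot 256\right) = \left(162 - 81\right) \left(16 - 4096 - 64 + 1024\right) = 81 \left(-3120\right) = -252720$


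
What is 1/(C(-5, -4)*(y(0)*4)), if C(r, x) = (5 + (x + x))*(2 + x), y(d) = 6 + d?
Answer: 1/144 ≈ 0.0069444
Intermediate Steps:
C(r, x) = (2 + x)*(5 + 2*x) (C(r, x) = (5 + 2*x)*(2 + x) = (2 + x)*(5 + 2*x))
1/(C(-5, -4)*(y(0)*4)) = 1/((10 + 2*(-4)**2 + 9*(-4))*((6 + 0)*4)) = 1/((10 + 2*16 - 36)*(6*4)) = 1/((10 + 32 - 36)*24) = 1/(6*24) = 1/144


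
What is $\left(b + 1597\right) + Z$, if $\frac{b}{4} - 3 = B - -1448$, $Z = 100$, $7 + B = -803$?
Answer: $4261$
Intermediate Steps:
$B = -810$ ($B = -7 - 803 = -810$)
$b = 2564$ ($b = 12 + 4 \left(-810 - -1448\right) = 12 + 4 \left(-810 + 1448\right) = 12 + 4 \cdot 638 = 12 + 2552 = 2564$)
$\left(b + 1597\right) + Z = \left(2564 + 1597\right) + 100 = 4161 + 100 = 4261$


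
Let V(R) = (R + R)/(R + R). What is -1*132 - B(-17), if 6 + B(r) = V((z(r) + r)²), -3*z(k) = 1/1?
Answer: -127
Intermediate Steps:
z(k) = -⅓ (z(k) = -⅓/1 = -⅓*1 = -⅓)
V(R) = 1 (V(R) = (2*R)/((2*R)) = (2*R)*(1/(2*R)) = 1)
B(r) = -5 (B(r) = -6 + 1 = -5)
-1*132 - B(-17) = -1*132 - 1*(-5) = -132 + 5 = -127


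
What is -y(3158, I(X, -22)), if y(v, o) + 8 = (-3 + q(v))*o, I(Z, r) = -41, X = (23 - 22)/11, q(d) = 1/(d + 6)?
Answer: -363819/3164 ≈ -114.99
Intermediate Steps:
q(d) = 1/(6 + d)
X = 1/11 (X = 1*(1/11) = 1/11 ≈ 0.090909)
y(v, o) = -8 + o*(-3 + 1/(6 + v)) (y(v, o) = -8 + (-3 + 1/(6 + v))*o = -8 + o*(-3 + 1/(6 + v)))
-y(3158, I(X, -22)) = -(-41 - (6 + 3158)*(8 + 3*(-41)))/(6 + 3158) = -(-41 - 1*3164*(8 - 123))/3164 = -(-41 - 1*3164*(-115))/3164 = -(-41 + 363860)/3164 = -363819/3164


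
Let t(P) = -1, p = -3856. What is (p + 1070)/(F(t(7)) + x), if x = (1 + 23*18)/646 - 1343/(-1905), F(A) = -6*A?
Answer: -3428535180/9041933 ≈ -379.18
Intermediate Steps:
x = 1658153/1230630 (x = (1 + 414)*(1/646) - 1343*(-1/1905) = 415*(1/646) + 1343/1905 = 415/646 + 1343/1905 = 1658153/1230630 ≈ 1.3474)
(p + 1070)/(F(t(7)) + x) = (-3856 + 1070)/(-6*(-1) + 1658153/1230630) = -2786/(6 + 1658153/1230630) = -2786/9041933/1230630 = -2786*1230630/9041933 = -3428535180/9041933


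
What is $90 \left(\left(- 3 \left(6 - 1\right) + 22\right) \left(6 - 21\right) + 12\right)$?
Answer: $-8370$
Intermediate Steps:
$90 \left(\left(- 3 \left(6 - 1\right) + 22\right) \left(6 - 21\right) + 12\right) = 90 \left(\left(\left(-3\right) 5 + 22\right) \left(-15\right) + 12\right) = 90 \left(\left(-15 + 22\right) \left(-15\right) + 12\right) = 90 \left(7 \left(-15\right) + 12\right) = 90 \left(-105 + 12\right) = 90 \left(-93\right) = -8370$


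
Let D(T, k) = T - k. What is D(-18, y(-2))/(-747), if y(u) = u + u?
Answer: 14/747 ≈ 0.018742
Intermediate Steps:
y(u) = 2*u
D(-18, y(-2))/(-747) = (-18 - 2*(-2))/(-747) = (-18 - 1*(-4))*(-1/747) = (-18 + 4)*(-1/747) = -14*(-1/747) = 14/747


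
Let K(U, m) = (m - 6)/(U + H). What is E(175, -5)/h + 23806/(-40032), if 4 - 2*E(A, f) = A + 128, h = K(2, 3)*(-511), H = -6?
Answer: -2092577/10228176 ≈ -0.20459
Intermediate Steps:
K(U, m) = (-6 + m)/(-6 + U) (K(U, m) = (m - 6)/(U - 6) = (-6 + m)/(-6 + U))
h = -1533/4 (h = ((-6 + 3)/(-6 + 2))*(-511) = (-3/(-4))*(-511) = -¼*(-3)*(-511) = (¾)*(-511) = -1533/4 ≈ -383.25)
E(A, f) = -62 - A/2 (E(A, f) = 2 - (A + 128)/2 = 2 - (128 + A)/2 = 2 + (-64 - A/2) = -62 - A/2)
E(175, -5)/h + 23806/(-40032) = (-62 - ½*175)/(-1533/4) + 23806/(-40032) = (-62 - 175/2)*(-4/1533) + 23806*(-1/40032) = -299/2*(-4/1533) - 11903/20016 = 598/1533 - 11903/20016 = -2092577/10228176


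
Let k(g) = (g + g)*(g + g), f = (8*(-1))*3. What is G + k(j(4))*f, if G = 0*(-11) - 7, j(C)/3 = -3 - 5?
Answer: -55303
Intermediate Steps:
f = -24 (f = -8*3 = -24)
j(C) = -24 (j(C) = 3*(-3 - 5) = 3*(-8) = -24)
G = -7 (G = 0 - 7 = -7)
k(g) = 4*g² (k(g) = (2*g)*(2*g) = 4*g²)
G + k(j(4))*f = -7 + (4*(-24)²)*(-24) = -7 + (4*576)*(-24) = -7 + 2304*(-24) = -7 - 55296 = -55303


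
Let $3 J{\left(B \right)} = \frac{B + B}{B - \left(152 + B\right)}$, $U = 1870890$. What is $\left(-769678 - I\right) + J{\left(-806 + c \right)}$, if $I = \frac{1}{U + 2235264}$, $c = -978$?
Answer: $- \frac{60047301121619}{78016926} \approx -7.6967 \cdot 10^{5}$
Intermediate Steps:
$I = \frac{1}{4106154}$ ($I = \frac{1}{1870890 + 2235264} = \frac{1}{4106154} \approx 2.4354 \cdot 10^{-7}$)
$J{\left(B \right)} = - \frac{B}{228}$ ($J{\left(B \right)} = \frac{\left(B + B\right) \frac{1}{B - \left(152 + B\right)}}{3} = \frac{2 B \frac{1}{-152}}{3} = \frac{2 B \left(- \frac{1}{152}\right)}{3} = \frac{\left(- \frac{1}{76}\right) B}{3} = - \frac{B}{228}$)
$\left(-769678 - I\right) + J{\left(-806 + c \right)} = \left(-769678 - \frac{1}{4106154}\right) - \frac{-806 - 978}{228} = \left(-769678 - \frac{1}{4106154}\right) - - \frac{446}{57} = - \frac{3160416398413}{4106154} + \frac{446}{57} = - \frac{60047301121619}{78016926}$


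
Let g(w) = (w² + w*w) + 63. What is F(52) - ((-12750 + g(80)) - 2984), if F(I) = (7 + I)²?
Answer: 6352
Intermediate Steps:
g(w) = 63 + 2*w² (g(w) = (w² + w²) + 63 = 2*w² + 63 = 63 + 2*w²)
F(52) - ((-12750 + g(80)) - 2984) = (7 + 52)² - ((-12750 + (63 + 2*80²)) - 2984) = 59² - ((-12750 + (63 + 2*6400)) - 2984) = 3481 - ((-12750 + (63 + 12800)) - 2984) = 3481 - ((-12750 + 12863) - 2984) = 3481 - (113 - 2984) = 3481 - 1*(-2871) = 3481 + 2871 = 6352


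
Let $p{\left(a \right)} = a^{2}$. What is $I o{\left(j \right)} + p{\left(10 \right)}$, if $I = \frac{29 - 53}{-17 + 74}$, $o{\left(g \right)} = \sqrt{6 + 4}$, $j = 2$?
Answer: $100 - \frac{8 \sqrt{10}}{19} \approx 98.668$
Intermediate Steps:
$o{\left(g \right)} = \sqrt{10}$
$I = - \frac{8}{19}$ ($I = - \frac{24}{57} = \left(-24\right) \frac{1}{57} = - \frac{8}{19} \approx -0.42105$)
$I o{\left(j \right)} + p{\left(10 \right)} = - \frac{8 \sqrt{10}}{19} + 10^{2} = - \frac{8 \sqrt{10}}{19} + 100 = 100 - \frac{8 \sqrt{10}}{19}$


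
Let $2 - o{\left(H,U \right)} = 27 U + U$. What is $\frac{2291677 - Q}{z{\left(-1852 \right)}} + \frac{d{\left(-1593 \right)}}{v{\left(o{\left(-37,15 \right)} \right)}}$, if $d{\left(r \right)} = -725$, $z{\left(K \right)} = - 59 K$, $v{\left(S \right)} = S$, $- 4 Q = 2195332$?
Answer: $\frac{158319060}{5709253} \approx 27.73$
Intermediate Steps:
$Q = -548833$ ($Q = \left(- \frac{1}{4}\right) 2195332 = -548833$)
$o{\left(H,U \right)} = 2 - 28 U$ ($o{\left(H,U \right)} = 2 - \left(27 U + U\right) = 2 - 28 U$)
$\frac{2291677 - Q}{z{\left(-1852 \right)}} + \frac{d{\left(-1593 \right)}}{v{\left(o{\left(-37,15 \right)} \right)}} = \frac{2291677 - -548833}{\left(-59\right) \left(-1852\right)} - \frac{725}{2 - 420} = \frac{2291677 + 548833}{109268} - \frac{725}{2 - 420} = 2840510 \cdot \frac{1}{109268} - \frac{725}{-418} = \frac{1420255}{54634} - - \frac{725}{418} = \frac{1420255}{54634} + \frac{725}{418} = \frac{158319060}{5709253}$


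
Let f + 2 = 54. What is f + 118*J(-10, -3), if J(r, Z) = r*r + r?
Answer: 10672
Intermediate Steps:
f = 52 (f = -2 + 54 = 52)
J(r, Z) = r + r² (J(r, Z) = r² + r = r + r²)
f + 118*J(-10, -3) = 52 + 118*(-10*(1 - 10)) = 52 + 118*(-10*(-9)) = 52 + 118*90 = 52 + 10620 = 10672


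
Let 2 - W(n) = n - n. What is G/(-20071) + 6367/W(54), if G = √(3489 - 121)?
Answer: 6367/2 - 2*√842/20071 ≈ 3183.5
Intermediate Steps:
W(n) = 2 (W(n) = 2 - (n - n) = 2 - 1*0 = 2 + 0 = 2)
G = 2*√842 (G = √3368 = 2*√842 ≈ 58.034)
G/(-20071) + 6367/W(54) = (2*√842)/(-20071) + 6367/2 = (2*√842)*(-1/20071) + 6367*(½) = -2*√842/20071 + 6367/2 = 6367/2 - 2*√842/20071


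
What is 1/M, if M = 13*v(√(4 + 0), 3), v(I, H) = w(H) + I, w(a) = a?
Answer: 1/65 ≈ 0.015385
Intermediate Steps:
v(I, H) = H + I
M = 65 (M = 13*(3 + √(4 + 0)) = 13*(3 + √4) = 13*(3 + 2) = 13*5 = 65)
1/M = 1/65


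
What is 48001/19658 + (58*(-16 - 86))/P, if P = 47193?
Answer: 716338155/309239998 ≈ 2.3164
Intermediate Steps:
48001/19658 + (58*(-16 - 86))/P = 48001/19658 + (58*(-16 - 86))/47193 = 48001*(1/19658) + (58*(-102))*(1/47193) = 48001/19658 - 5916*1/47193 = 48001/19658 - 1972/15731 = 716338155/309239998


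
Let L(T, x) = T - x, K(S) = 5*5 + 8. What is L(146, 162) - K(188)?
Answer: -49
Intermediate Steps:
K(S) = 33 (K(S) = 25 + 8 = 33)
L(146, 162) - K(188) = (146 - 1*162) - 1*33 = (146 - 162) - 33 = -16 - 33 = -49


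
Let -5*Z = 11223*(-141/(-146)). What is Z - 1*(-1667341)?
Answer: 1215576487/730 ≈ 1.6652e+6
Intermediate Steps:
Z = -1582443/730 (Z = -11223*(-141/(-146))/5 = -11223*(-141*(-1/146))/5 = -11223*141/(5*146) = -⅕*1582443/146 = -1582443/730 ≈ -2167.7)
Z - 1*(-1667341) = -1582443/730 - 1*(-1667341) = -1582443/730 + 1667341 = 1215576487/730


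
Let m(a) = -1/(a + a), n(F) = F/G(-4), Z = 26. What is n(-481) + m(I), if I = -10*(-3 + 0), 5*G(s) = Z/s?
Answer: 22199/60 ≈ 369.98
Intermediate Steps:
G(s) = 26/(5*s) (G(s) = (26/s)/5 = 26/(5*s))
n(F) = -10*F/13 (n(F) = F/(((26/5)/(-4))) = F/(((26/5)*(-1/4))) = F/(-13/10) = F*(-10/13) = -10*F/13)
I = 30 (I = -10*(-3) = 30)
m(a) = -1/(2*a)
n(-481) + m(I) = -10/13*(-481) - 1/2/30 = 370 - 1/2*1/30 = 370 - 1/60 = 22199/60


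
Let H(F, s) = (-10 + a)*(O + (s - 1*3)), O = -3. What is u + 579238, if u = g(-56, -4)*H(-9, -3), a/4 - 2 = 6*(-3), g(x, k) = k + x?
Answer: 539278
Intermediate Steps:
a = -64 (a = 8 + 4*(6*(-3)) = 8 + 4*(-18) = 8 - 72 = -64)
H(F, s) = 444 - 74*s (H(F, s) = (-10 - 64)*(-3 + (s - 1*3)) = -74*(-3 + (s - 3)) = -74*(-3 + (-3 + s)) = -74*(-6 + s) = 444 - 74*s)
u = -39960 (u = (-4 - 56)*(444 - 74*(-3)) = -60*(444 + 222) = -60*666 = -39960)
u + 579238 = -39960 + 579238 = 539278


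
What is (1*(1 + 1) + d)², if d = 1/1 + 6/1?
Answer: 81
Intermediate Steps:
d = 7 (d = 1*1 + 6*1 = 1 + 6 = 7)
(1*(1 + 1) + d)² = (1*(1 + 1) + 7)² = (1*2 + 7)² = (2 + 7)² = 9² = 81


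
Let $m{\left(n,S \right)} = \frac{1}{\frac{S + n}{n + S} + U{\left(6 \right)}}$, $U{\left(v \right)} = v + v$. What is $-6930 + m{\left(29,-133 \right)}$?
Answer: $- \frac{90089}{13} \approx -6929.9$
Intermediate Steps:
$U{\left(v \right)} = 2 v$
$m{\left(n,S \right)} = \frac{1}{13}$ ($m{\left(n,S \right)} = \frac{1}{\frac{S + n}{n + S} + 2 \cdot 6} = \frac{1}{\frac{S + n}{S + n} + 12} = \frac{1}{1 + 12} = \frac{1}{13}$)
$-6930 + m{\left(29,-133 \right)} = -6930 + \frac{1}{13} = - \frac{90089}{13}$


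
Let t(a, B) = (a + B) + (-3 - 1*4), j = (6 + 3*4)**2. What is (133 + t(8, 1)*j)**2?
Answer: 609961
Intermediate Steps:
j = 324 (j = (6 + 12)**2 = 18**2 = 324)
t(a, B) = -7 + B + a (t(a, B) = (B + a) + (-3 - 4) = (B + a) - 7 = -7 + B + a)
(133 + t(8, 1)*j)**2 = (133 + (-7 + 1 + 8)*324)**2 = (133 + 2*324)**2 = (133 + 648)**2 = 781**2 = 609961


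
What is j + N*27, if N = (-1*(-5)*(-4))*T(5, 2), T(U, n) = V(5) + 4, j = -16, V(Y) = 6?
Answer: -5416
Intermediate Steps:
T(U, n) = 10 (T(U, n) = 6 + 4 = 10)
N = -200 (N = (-1*(-5)*(-4))*10 = (5*(-4))*10 = -20*10 = -200)
j + N*27 = -16 - 200*27 = -16 - 5400 = -5416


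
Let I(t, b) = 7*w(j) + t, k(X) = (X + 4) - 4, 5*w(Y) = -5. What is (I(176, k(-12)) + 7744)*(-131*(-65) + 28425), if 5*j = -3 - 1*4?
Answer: 292306220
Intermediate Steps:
j = -7/5 (j = (-3 - 1*4)/5 = (-3 - 4)/5 = (1/5)*(-7) = -7/5 ≈ -1.4000)
w(Y) = -1 (w(Y) = (1/5)*(-5) = -1)
k(X) = X (k(X) = (4 + X) - 4 = X)
I(t, b) = -7 + t (I(t, b) = 7*(-1) + t = -7 + t)
(I(176, k(-12)) + 7744)*(-131*(-65) + 28425) = ((-7 + 176) + 7744)*(-131*(-65) + 28425) = (169 + 7744)*(8515 + 28425) = 7913*36940 = 292306220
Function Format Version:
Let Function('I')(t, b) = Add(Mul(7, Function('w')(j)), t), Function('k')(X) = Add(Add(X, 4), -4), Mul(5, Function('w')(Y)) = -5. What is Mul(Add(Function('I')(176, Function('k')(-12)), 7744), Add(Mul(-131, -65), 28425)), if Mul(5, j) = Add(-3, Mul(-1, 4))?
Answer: 292306220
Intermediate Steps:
j = Rational(-7, 5) (j = Mul(Rational(1, 5), Add(-3, Mul(-1, 4))) = Mul(Rational(1, 5), Add(-3, -4)) = Mul(Rational(1, 5), -7) = Rational(-7, 5) ≈ -1.4000)
Function('w')(Y) = -1 (Function('w')(Y) = Mul(Rational(1, 5), -5) = -1)
Function('k')(X) = X (Function('k')(X) = Add(Add(4, X), -4) = X)
Function('I')(t, b) = Add(-7, t) (Function('I')(t, b) = Add(Mul(7, -1), t) = Add(-7, t))
Mul(Add(Function('I')(176, Function('k')(-12)), 7744), Add(Mul(-131, -65), 28425)) = Mul(Add(Add(-7, 176), 7744), Add(Mul(-131, -65), 28425)) = Mul(Add(169, 7744), Add(8515, 28425)) = Mul(7913, 36940) = 292306220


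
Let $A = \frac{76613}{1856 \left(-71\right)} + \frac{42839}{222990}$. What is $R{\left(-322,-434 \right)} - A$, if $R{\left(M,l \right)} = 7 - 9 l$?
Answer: $\frac{57496944104963}{14692365120} \approx 3913.4$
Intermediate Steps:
$A = - \frac{5719390403}{14692365120}$ ($A = \frac{76613}{-131776} + 42839 \cdot \frac{1}{222990} = 76613 \left(- \frac{1}{131776}\right) + \frac{42839}{222990} = - \frac{76613}{131776} + \frac{42839}{222990} = - \frac{5719390403}{14692365120} \approx -0.38928$)
$R{\left(-322,-434 \right)} - A = \left(7 - -3906\right) - - \frac{5719390403}{14692365120} = \left(7 + 3906\right) + \frac{5719390403}{14692365120} = 3913 + \frac{5719390403}{14692365120} = \frac{57496944104963}{14692365120}$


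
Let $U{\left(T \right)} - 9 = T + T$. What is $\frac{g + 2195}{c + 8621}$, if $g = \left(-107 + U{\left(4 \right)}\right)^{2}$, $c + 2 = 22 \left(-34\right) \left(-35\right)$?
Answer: $\frac{10295}{34799} \approx 0.29584$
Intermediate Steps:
$U{\left(T \right)} = 9 + 2 T$ ($U{\left(T \right)} = 9 + \left(T + T\right) = 9 + 2 T$)
$c = 26178$ ($c = -2 + 22 \left(-34\right) \left(-35\right) = -2 - -26180 = -2 + 26180 = 26178$)
$g = 8100$ ($g = \left(-107 + \left(9 + 2 \cdot 4\right)\right)^{2} = \left(-107 + \left(9 + 8\right)\right)^{2} = \left(-107 + 17\right)^{2} = \left(-90\right)^{2} = 8100$)
$\frac{g + 2195}{c + 8621} = \frac{8100 + 2195}{26178 + 8621} = \frac{10295}{34799}$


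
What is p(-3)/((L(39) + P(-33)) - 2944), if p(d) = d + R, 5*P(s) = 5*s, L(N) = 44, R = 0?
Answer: 3/2933 ≈ 0.0010228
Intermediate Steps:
P(s) = s (P(s) = (5*s)/5 = s)
p(d) = d (p(d) = d + 0 = d)
p(-3)/((L(39) + P(-33)) - 2944) = -3/((44 - 33) - 2944) = -3/(11 - 2944) = -3/(-2933) = -3*(-1/2933) = 3/2933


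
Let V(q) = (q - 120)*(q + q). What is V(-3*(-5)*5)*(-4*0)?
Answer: 0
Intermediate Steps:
V(q) = 2*q*(-120 + q) (V(q) = (-120 + q)*(2*q) = 2*q*(-120 + q))
V(-3*(-5)*5)*(-4*0) = (2*(-3*(-5)*5)*(-120 - 3*(-5)*5))*(-4*0) = (2*(15*5)*(-120 + 15*5))*0 = (2*75*(-120 + 75))*0 = (2*75*(-45))*0 = -6750*0 = 0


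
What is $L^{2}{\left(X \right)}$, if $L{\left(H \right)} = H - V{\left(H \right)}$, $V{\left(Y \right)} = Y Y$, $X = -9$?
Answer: $8100$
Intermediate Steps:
$V{\left(Y \right)} = Y^{2}$
$L{\left(H \right)} = H - H^{2}$
$L^{2}{\left(X \right)} = \left(- 9 \left(1 - -9\right)\right)^{2} = \left(- 9 \left(1 + 9\right)\right)^{2} = \left(\left(-9\right) 10\right)^{2} = \left(-90\right)^{2} = 8100$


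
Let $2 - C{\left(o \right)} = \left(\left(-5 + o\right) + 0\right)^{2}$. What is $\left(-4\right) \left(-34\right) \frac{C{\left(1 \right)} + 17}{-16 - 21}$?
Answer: $- \frac{408}{37} \approx -11.027$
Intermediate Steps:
$C{\left(o \right)} = 2 - \left(-5 + o\right)^{2}$ ($C{\left(o \right)} = 2 - \left(\left(-5 + o\right) + 0\right)^{2} = 2 - \left(-5 + o\right)^{2}$)
$\left(-4\right) \left(-34\right) \frac{C{\left(1 \right)} + 17}{-16 - 21} = \left(-4\right) \left(-34\right) \frac{\left(2 - \left(-5 + 1\right)^{2}\right) + 17}{-16 - 21} = 136 \frac{\left(2 - \left(-4\right)^{2}\right) + 17}{-37} = 136 \left(\left(2 - 16\right) + 17\right) \left(- \frac{1}{37}\right) = 136 \left(-14 + 17\right) \left(- \frac{1}{37}\right) = 136 \cdot 3 \left(- \frac{1}{37}\right) = 136 \left(- \frac{3}{37}\right) = - \frac{408}{37}$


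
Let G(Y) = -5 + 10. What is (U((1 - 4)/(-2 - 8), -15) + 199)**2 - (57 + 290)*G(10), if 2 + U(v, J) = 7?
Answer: 39881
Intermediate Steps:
U(v, J) = 5 (U(v, J) = -2 + 7 = 5)
G(Y) = 5
(U((1 - 4)/(-2 - 8), -15) + 199)**2 - (57 + 290)*G(10) = (5 + 199)**2 - (57 + 290)*5 = 204**2 - 347*5 = 41616 - 1*1735 = 41616 - 1735 = 39881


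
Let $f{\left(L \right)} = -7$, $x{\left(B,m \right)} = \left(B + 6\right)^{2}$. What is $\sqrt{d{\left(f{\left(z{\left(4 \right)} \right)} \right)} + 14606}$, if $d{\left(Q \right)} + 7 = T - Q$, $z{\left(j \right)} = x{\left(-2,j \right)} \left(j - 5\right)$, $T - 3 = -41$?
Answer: $2 \sqrt{3642} \approx 120.7$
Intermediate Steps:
$x{\left(B,m \right)} = \left(6 + B\right)^{2}$
$T = -38$ ($T = 3 - 41 = -38$)
$z{\left(j \right)} = -80 + 16 j$ ($z{\left(j \right)} = \left(6 - 2\right)^{2} \left(j - 5\right) = 4^{2} \left(-5 + j\right) = 16 \left(-5 + j\right) = -80 + 16 j$)
$d{\left(Q \right)} = -45 - Q$ ($d{\left(Q \right)} = -7 - \left(38 + Q\right) = -45 - Q$)
$\sqrt{d{\left(f{\left(z{\left(4 \right)} \right)} \right)} + 14606} = \sqrt{\left(-45 - -7\right) + 14606} = \sqrt{\left(-45 + 7\right) + 14606} = \sqrt{-38 + 14606} = \sqrt{14568} = 2 \sqrt{3642}$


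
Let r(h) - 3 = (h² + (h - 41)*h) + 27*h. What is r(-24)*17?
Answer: 25347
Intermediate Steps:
r(h) = 3 + h² + 27*h + h*(-41 + h) (r(h) = 3 + ((h² + (h - 41)*h) + 27*h) = 3 + ((h² + (-41 + h)*h) + 27*h) = 3 + ((h² + h*(-41 + h)) + 27*h) = 3 + (h² + 27*h + h*(-41 + h)) = 3 + h² + 27*h + h*(-41 + h))
r(-24)*17 = (3 - 14*(-24) + 2*(-24)²)*17 = (3 + 336 + 2*576)*17 = (3 + 336 + 1152)*17 = 1491*17 = 25347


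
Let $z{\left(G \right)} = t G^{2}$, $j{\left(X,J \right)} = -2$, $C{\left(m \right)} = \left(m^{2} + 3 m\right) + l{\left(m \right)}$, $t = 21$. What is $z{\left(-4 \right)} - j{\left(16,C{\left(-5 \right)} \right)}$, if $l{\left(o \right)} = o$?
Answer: $338$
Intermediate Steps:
$C{\left(m \right)} = m^{2} + 4 m$ ($C{\left(m \right)} = \left(m^{2} + 3 m\right) + m = m^{2} + 4 m$)
$z{\left(G \right)} = 21 G^{2}$
$z{\left(-4 \right)} - j{\left(16,C{\left(-5 \right)} \right)} = 21 \left(-4\right)^{2} - -2 = 21 \cdot 16 + 2 = 336 + 2 = 338$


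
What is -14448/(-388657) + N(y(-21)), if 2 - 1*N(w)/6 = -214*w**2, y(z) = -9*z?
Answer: 17826054917280/388657 ≈ 4.5866e+7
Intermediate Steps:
N(w) = 12 + 1284*w**2 (N(w) = 12 - (-1284)*w**2 = 12 + 1284*w**2)
-14448/(-388657) + N(y(-21)) = -14448/(-388657) + (12 + 1284*(-9*(-21))**2) = -14448*(-1/388657) + (12 + 1284*189**2) = 14448/388657 + (12 + 1284*35721) = 14448/388657 + (12 + 45865764) = 14448/388657 + 45865776 = 17826054917280/388657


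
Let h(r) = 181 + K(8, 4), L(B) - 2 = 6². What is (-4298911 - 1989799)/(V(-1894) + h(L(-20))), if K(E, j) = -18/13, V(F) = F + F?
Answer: 81753230/46909 ≈ 1742.8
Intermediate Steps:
V(F) = 2*F
L(B) = 38 (L(B) = 2 + 6² = 2 + 36 = 38)
K(E, j) = -18/13 (K(E, j) = -18*1/13 = -18/13)
h(r) = 2335/13 (h(r) = 181 - 18/13 = 2335/13)
(-4298911 - 1989799)/(V(-1894) + h(L(-20))) = (-4298911 - 1989799)/(2*(-1894) + 2335/13) = -6288710/(-3788 + 2335/13) = -6288710/(-46909/13) = -6288710*(-13/46909) = 81753230/46909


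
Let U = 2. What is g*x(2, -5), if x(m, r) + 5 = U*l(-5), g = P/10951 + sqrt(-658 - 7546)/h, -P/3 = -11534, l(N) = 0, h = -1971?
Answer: -173010/10951 + 10*I*sqrt(2051)/1971 ≈ -15.799 + 0.22977*I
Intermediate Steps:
P = 34602 (P = -3*(-11534) = 34602)
g = 34602/10951 - 2*I*sqrt(2051)/1971 (g = 34602/10951 + sqrt(-658 - 7546)/(-1971) = 34602*(1/10951) + sqrt(-8204)*(-1/1971) = 34602/10951 + (2*I*sqrt(2051))*(-1/1971) = 34602/10951 - 2*I*sqrt(2051)/1971 ≈ 3.1597 - 0.045954*I)
x(m, r) = -5 (x(m, r) = -5 + 2*0 = -5 + 0 = -5)
g*x(2, -5) = (34602/10951 - 2*I*sqrt(2051)/1971)*(-5) = -173010/10951 + 10*I*sqrt(2051)/1971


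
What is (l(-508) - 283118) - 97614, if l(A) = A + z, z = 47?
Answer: -381193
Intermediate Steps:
l(A) = 47 + A (l(A) = A + 47 = 47 + A)
(l(-508) - 283118) - 97614 = ((47 - 508) - 283118) - 97614 = (-461 - 283118) - 97614 = -283579 - 97614 = -381193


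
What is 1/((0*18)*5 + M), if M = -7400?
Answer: -1/7400 ≈ -0.00013514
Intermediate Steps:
1/((0*18)*5 + M) = 1/((0*18)*5 - 7400) = 1/(0*5 - 7400) = 1/(0 - 7400) = 1/(-7400) = -1/7400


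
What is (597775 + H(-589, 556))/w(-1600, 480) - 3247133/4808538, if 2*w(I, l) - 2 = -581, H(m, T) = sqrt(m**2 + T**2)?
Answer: -1916909231969/928047834 - 2*sqrt(656057)/579 ≈ -2068.3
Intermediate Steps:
H(m, T) = sqrt(T**2 + m**2)
w(I, l) = -579/2 (w(I, l) = 1 + (1/2)*(-581) = 1 - 581/2 = -579/2)
(597775 + H(-589, 556))/w(-1600, 480) - 3247133/4808538 = (597775 + sqrt(556**2 + (-589)**2))/(-579/2) - 3247133/4808538 = (597775 + sqrt(309136 + 346921))*(-2/579) - 3247133*1/4808538 = (597775 + sqrt(656057))*(-2/579) - 3247133/4808538 = (-1195550/579 - 2*sqrt(656057)/579) - 3247133/4808538 = -1916909231969/928047834 - 2*sqrt(656057)/579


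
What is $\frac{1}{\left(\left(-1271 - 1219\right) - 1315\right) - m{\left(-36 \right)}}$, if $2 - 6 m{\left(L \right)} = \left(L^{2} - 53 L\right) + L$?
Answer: $- \frac{3}{9832} \approx -0.00030513$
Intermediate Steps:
$m{\left(L \right)} = \frac{1}{3} - \frac{L^{2}}{6} + \frac{26 L}{3}$ ($m{\left(L \right)} = \frac{1}{3} - \frac{\left(L^{2} - 53 L\right) + L}{6} = \frac{1}{3} - \frac{L^{2} - 52 L}{6} = \frac{1}{3} - \left(- \frac{26 L}{3} + \frac{L^{2}}{6}\right) = \frac{1}{3} - \frac{L^{2}}{6} + \frac{26 L}{3}$)
$\frac{1}{\left(\left(-1271 - 1219\right) - 1315\right) - m{\left(-36 \right)}} = \frac{1}{\left(\left(-1271 - 1219\right) - 1315\right) - \left(\frac{1}{3} - \frac{\left(-36\right)^{2}}{6} + \frac{26}{3} \left(-36\right)\right)} = \frac{1}{\left(-2490 - 1315\right) - \left(\frac{1}{3} - 216 - 312\right)} = \frac{1}{-3805 - \left(\frac{1}{3} - 216 - 312\right)} = \frac{1}{-3805 - - \frac{1583}{3}} = \frac{1}{-3805 + \frac{1583}{3}} = \frac{1}{- \frac{9832}{3}} = - \frac{3}{9832}$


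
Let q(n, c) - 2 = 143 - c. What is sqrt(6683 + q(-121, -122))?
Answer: 5*sqrt(278) ≈ 83.367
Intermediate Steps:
q(n, c) = 145 - c (q(n, c) = 2 + (143 - c) = 145 - c)
sqrt(6683 + q(-121, -122)) = sqrt(6683 + (145 - 1*(-122))) = sqrt(6683 + (145 + 122)) = sqrt(6683 + 267) = sqrt(6950) = 5*sqrt(278)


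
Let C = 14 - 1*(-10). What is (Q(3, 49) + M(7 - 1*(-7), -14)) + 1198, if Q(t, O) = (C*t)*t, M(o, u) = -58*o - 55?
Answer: 547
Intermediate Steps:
C = 24 (C = 14 + 10 = 24)
M(o, u) = -55 - 58*o
Q(t, O) = 24*t² (Q(t, O) = (24*t)*t = 24*t²)
(Q(3, 49) + M(7 - 1*(-7), -14)) + 1198 = (24*3² + (-55 - 58*(7 - 1*(-7)))) + 1198 = (24*9 + (-55 - 58*(7 + 7))) + 1198 = (216 + (-55 - 58*14)) + 1198 = (216 + (-55 - 812)) + 1198 = (216 - 867) + 1198 = -651 + 1198 = 547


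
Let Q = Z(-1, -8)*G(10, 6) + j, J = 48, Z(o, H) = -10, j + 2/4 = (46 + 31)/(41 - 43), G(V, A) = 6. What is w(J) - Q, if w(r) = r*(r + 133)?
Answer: 8787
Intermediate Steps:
j = -39 (j = -½ + (46 + 31)/(41 - 43) = -½ + 77/(-2) = -½ + 77*(-½) = -½ - 77/2 = -39)
w(r) = r*(133 + r)
Q = -99 (Q = -10*6 - 39 = -60 - 39 = -99)
w(J) - Q = 48*(133 + 48) - 1*(-99) = 48*181 + 99 = 8688 + 99 = 8787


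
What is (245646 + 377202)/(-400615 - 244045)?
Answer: -155712/161165 ≈ -0.96617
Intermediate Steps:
(245646 + 377202)/(-400615 - 244045) = 622848/(-644660) = 622848*(-1/644660) = -155712/161165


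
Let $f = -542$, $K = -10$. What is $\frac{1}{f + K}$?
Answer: $- \frac{1}{552} \approx -0.0018116$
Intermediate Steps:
$\frac{1}{f + K} = \frac{1}{-542 - 10} = \frac{1}{-552} = - \frac{1}{552}$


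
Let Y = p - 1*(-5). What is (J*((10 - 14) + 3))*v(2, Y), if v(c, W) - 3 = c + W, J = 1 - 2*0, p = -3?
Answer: -7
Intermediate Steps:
Y = 2 (Y = -3 - 1*(-5) = -3 + 5 = 2)
J = 1 (J = 1 + 0 = 1)
v(c, W) = 3 + W + c (v(c, W) = 3 + (c + W) = 3 + (W + c) = 3 + W + c)
(J*((10 - 14) + 3))*v(2, Y) = (1*((10 - 14) + 3))*(3 + 2 + 2) = (1*(-4 + 3))*7 = (1*(-1))*7 = -1*7 = -7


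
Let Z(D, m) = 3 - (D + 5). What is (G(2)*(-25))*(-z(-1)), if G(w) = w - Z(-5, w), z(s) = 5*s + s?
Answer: 150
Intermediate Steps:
Z(D, m) = -2 - D (Z(D, m) = 3 - (5 + D) = 3 + (-5 - D) = -2 - D)
z(s) = 6*s
G(w) = -3 + w (G(w) = w - (-2 - 1*(-5)) = w - (-2 + 5) = w - 1*3 = w - 3 = -3 + w)
(G(2)*(-25))*(-z(-1)) = ((-3 + 2)*(-25))*(-6*(-1)) = (-1*(-25))*(-1*(-6)) = 25*6 = 150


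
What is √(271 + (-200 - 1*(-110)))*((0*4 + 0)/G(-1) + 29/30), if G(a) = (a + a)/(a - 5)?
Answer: 29*√181/30 ≈ 13.005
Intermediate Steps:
G(a) = 2*a/(-5 + a) (G(a) = (2*a)/(-5 + a) = 2*a/(-5 + a))
√(271 + (-200 - 1*(-110)))*((0*4 + 0)/G(-1) + 29/30) = √(271 + (-200 - 1*(-110)))*((0*4 + 0)/((2*(-1)/(-5 - 1))) + 29/30) = √(271 + (-200 + 110))*((0 + 0)/((2*(-1)/(-6))) + 29*(1/30)) = √(271 - 90)*(0/((2*(-1)*(-⅙))) + 29/30) = √181*(0/(⅓) + 29/30) = √181*(0*3 + 29/30) = √181*(0 + 29/30) = √181*(29/30) = 29*√181/30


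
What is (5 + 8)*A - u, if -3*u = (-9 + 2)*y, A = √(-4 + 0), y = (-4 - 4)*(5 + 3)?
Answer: 448/3 + 26*I ≈ 149.33 + 26.0*I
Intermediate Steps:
y = -64 (y = -8*8 = -64)
A = 2*I (A = √(-4) = 2*I ≈ 2.0*I)
u = -448/3 (u = -(-9 + 2)*(-64)/3 = -(-7)*(-64)/3 = -⅓*448 = -448/3 ≈ -149.33)
(5 + 8)*A - u = (5 + 8)*(2*I) - 1*(-448/3) = 13*(2*I) + 448/3 = 26*I + 448/3 = 448/3 + 26*I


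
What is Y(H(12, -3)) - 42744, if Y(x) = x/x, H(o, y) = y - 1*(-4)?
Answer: -42743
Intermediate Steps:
H(o, y) = 4 + y (H(o, y) = y + 4 = 4 + y)
Y(x) = 1
Y(H(12, -3)) - 42744 = 1 - 42744 = -42743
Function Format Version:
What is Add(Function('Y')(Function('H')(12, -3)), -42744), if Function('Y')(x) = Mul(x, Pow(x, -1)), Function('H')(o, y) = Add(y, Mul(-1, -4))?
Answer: -42743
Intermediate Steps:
Function('H')(o, y) = Add(4, y) (Function('H')(o, y) = Add(y, 4) = Add(4, y))
Function('Y')(x) = 1
Add(Function('Y')(Function('H')(12, -3)), -42744) = Add(1, -42744) = -42743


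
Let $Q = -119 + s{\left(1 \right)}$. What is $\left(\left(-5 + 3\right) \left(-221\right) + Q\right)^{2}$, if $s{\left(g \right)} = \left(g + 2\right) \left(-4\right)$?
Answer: $96721$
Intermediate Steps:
$s{\left(g \right)} = -8 - 4 g$ ($s{\left(g \right)} = \left(2 + g\right) \left(-4\right) = -8 - 4 g$)
$Q = -131$ ($Q = -119 - 12 = -131$)
$\left(\left(-5 + 3\right) \left(-221\right) + Q\right)^{2} = \left(\left(-5 + 3\right) \left(-221\right) - 131\right)^{2} = \left(\left(-2\right) \left(-221\right) - 131\right)^{2} = \left(442 - 131\right)^{2} = 311^{2} = 96721$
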